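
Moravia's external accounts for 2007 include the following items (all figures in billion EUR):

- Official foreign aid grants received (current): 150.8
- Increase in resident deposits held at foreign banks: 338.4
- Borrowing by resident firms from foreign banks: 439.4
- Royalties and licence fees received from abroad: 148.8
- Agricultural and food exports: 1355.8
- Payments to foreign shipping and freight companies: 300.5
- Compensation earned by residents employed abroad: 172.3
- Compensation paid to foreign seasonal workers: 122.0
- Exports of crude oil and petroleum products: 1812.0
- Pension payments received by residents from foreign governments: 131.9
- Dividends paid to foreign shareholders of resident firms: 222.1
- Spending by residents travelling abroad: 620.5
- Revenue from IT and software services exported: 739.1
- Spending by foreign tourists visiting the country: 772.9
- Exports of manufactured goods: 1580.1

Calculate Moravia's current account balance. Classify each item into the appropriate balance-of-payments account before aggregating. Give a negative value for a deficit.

Goods: 1355.8 + 1580.1 + 1812.0 = 4747.9
Services: -620.5 + 148.8 + 739.1 + 772.9 - 300.5 = 739.8
Primary income: -222.1 - 122.0 + 172.3 = -171.8
Secondary income: 131.9 + 150.8 = 282.7
Current account = 4747.9 + 739.8 + (-171.8) + 282.7 = 5598.6
(Excluded from the current account — financial account: increase in resident deposits held at foreign banks 338.4, borrowing by resident firms from foreign banks 439.4.)

5598.6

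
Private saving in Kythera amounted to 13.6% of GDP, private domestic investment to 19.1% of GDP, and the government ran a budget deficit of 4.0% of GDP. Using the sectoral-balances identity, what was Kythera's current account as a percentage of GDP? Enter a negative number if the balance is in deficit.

-9.5

By the sectoral-balances identity, CA = (S_private - I) + (T - G).
Private balance = 13.6 - 19.1 = -5.5
Government balance (T - G) = -4.0
CA = -5.5 + (-4.0) = -9.5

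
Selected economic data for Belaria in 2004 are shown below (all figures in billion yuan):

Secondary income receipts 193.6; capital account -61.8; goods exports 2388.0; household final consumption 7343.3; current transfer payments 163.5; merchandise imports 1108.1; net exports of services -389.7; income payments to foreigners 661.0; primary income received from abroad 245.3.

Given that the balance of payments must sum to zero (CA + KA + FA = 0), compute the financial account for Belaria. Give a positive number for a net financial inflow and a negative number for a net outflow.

Goods balance = 2388.0 - 1108.1 = 1279.9
Services balance = -389.7
Trade balance (goods + services) = 1279.9 + (-389.7) = 890.2
Net primary income = 245.3 - 661.0 = -415.7
Net secondary income = 193.6 - 163.5 = 30.1
Current account = 890.2 + (-415.7) + 30.1 = 504.6
Financial account = -(504.6 + (-61.8)) = -442.8

-442.8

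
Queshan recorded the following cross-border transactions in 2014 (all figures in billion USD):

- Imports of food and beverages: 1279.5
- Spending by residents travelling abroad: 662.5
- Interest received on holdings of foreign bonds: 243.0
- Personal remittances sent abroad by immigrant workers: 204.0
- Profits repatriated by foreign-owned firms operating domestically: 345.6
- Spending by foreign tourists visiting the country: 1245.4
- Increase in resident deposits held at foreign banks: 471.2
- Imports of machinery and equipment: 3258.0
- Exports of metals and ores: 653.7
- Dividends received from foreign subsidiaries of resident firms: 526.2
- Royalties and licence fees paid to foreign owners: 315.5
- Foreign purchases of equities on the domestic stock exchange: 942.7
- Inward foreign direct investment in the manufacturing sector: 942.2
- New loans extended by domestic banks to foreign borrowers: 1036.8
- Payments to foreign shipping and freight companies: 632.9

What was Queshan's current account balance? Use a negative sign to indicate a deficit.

-4029.7

Goods: 653.7 - 1279.5 - 3258.0 = -3883.8
Services: -632.9 - 662.5 + 1245.4 - 315.5 = -365.5
Primary income: -345.6 + 243.0 + 526.2 = 423.6
Secondary income: -204.0
Current account = (-3883.8) + (-365.5) + 423.6 + (-204.0) = -4029.7
(Excluded from the current account — financial account: increase in resident deposits held at foreign banks 471.2, foreign purchases of equities on the domestic stock exchange 942.7, inward foreign direct investment in the manufacturing sector 942.2, new loans extended by domestic banks to foreign borrowers 1036.8.)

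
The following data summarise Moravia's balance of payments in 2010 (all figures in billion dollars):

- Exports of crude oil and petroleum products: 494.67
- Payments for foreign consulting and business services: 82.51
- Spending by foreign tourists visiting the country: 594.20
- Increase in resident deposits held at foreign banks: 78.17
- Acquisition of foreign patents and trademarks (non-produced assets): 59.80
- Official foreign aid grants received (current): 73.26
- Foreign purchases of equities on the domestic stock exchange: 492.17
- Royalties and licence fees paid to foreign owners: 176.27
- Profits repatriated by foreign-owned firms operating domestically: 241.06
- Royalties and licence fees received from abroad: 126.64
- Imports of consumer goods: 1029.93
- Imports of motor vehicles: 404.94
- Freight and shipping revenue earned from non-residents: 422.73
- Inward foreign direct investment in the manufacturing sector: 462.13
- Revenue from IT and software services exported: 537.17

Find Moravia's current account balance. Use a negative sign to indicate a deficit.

Goods: -404.94 + 494.67 - 1029.93 = -940.20
Services: 537.17 - 82.51 - 176.27 + 594.20 + 126.64 + 422.73 = 1421.96
Primary income: -241.06
Secondary income: 73.26
Current account = (-940.20) + 1421.96 + (-241.06) + 73.26 = 313.96
(Excluded from the current account — financial account: increase in resident deposits held at foreign banks 78.17, foreign purchases of equities on the domestic stock exchange 492.17, inward foreign direct investment in the manufacturing sector 462.13; capital account: acquisition of foreign patents and trademarks (non-produced assets) 59.80.)

313.96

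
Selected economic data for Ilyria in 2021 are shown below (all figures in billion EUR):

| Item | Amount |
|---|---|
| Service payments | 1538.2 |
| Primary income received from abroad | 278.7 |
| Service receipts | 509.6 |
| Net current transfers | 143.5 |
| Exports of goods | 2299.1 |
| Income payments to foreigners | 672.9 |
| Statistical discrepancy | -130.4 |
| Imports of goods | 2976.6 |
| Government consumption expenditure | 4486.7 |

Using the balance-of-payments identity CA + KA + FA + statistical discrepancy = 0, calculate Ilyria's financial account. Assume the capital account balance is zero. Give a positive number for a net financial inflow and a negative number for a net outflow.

2087.2

Goods balance = 2299.1 - 2976.6 = -677.5
Services balance = 509.6 - 1538.2 = -1028.6
Trade balance (goods + services) = -677.5 + (-1028.6) = -1706.1
Net primary income = 278.7 - 672.9 = -394.2
Net secondary income = 143.5
Current account = -1706.1 + (-394.2) + 143.5 = -1956.8
Financial account = -(-1956.8 + (-130.4)) = 2087.2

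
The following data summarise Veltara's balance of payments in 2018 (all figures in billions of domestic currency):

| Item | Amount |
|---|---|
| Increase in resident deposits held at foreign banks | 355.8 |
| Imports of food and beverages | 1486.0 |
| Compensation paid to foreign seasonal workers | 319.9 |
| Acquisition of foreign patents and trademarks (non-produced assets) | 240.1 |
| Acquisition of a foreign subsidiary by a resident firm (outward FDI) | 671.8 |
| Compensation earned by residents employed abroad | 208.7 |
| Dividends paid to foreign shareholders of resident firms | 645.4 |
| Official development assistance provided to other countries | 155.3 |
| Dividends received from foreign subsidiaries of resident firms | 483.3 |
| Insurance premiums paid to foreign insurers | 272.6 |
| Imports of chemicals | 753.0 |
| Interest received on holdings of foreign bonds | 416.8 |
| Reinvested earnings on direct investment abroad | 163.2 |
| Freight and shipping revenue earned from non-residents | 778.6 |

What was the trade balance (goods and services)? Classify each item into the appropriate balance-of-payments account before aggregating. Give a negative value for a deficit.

Goods: -753.0 - 1486.0 = -2239.0
Services: 778.6 - 272.6 = 506.0
Trade balance = -2239.0 + 506.0 = -1733.0
(Excluded from the trade balance — financial account: increase in resident deposits held at foreign banks 355.8, acquisition of a foreign subsidiary by a resident firm (outward FDI) 671.8; primary income: compensation paid to foreign seasonal workers 319.9, compensation earned by residents employed abroad 208.7, dividends paid to foreign shareholders of resident firms 645.4, dividends received from foreign subsidiaries of resident firms 483.3, interest received on holdings of foreign bonds 416.8, reinvested earnings on direct investment abroad 163.2; capital account: acquisition of foreign patents and trademarks (non-produced assets) 240.1; secondary income: official development assistance provided to other countries 155.3.)

-1733.0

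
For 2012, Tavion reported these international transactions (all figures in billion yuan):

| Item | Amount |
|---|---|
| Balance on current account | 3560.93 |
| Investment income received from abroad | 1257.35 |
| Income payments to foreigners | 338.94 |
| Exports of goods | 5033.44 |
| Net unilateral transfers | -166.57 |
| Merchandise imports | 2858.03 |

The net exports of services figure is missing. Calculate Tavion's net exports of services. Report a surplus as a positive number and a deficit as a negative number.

Current account = goods balance + services balance + net primary income + net secondary income
Sum of the known components = 2927.25
Net exports of services = CA - (known components) = 3560.93 - 2927.25 = 633.68

633.68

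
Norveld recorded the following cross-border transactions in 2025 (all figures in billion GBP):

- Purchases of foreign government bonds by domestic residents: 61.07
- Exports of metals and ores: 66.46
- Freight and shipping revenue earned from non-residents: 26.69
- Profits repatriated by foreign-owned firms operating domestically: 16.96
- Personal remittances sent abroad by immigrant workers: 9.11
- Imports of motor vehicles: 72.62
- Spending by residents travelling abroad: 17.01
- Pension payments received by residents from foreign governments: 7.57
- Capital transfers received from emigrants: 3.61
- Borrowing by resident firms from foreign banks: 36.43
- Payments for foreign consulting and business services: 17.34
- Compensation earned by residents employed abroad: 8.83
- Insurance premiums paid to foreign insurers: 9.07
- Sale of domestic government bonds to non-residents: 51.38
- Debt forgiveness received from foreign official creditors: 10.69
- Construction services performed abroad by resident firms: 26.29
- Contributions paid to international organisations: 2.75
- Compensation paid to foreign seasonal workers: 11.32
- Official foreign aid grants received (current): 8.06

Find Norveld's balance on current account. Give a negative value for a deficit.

Goods: 66.46 - 72.62 = -6.16
Services: -9.07 + 26.69 - 17.34 - 17.01 + 26.29 = 9.56
Primary income: -16.96 + 8.83 - 11.32 = -19.45
Secondary income: -9.11 + 8.06 - 2.75 + 7.57 = 3.77
Current account = (-6.16) + 9.56 + (-19.45) + 3.77 = -12.28
(Excluded from the current account — financial account: purchases of foreign government bonds by domestic residents 61.07, borrowing by resident firms from foreign banks 36.43, sale of domestic government bonds to non-residents 51.38; capital account: capital transfers received from emigrants 3.61, debt forgiveness received from foreign official creditors 10.69.)

-12.28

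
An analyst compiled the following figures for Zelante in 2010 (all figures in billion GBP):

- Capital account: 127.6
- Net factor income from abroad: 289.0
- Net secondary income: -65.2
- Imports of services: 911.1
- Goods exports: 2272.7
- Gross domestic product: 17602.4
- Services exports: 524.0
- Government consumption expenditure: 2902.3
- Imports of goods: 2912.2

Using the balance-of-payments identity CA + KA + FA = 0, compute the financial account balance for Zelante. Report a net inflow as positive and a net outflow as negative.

675.2

Goods balance = 2272.7 - 2912.2 = -639.5
Services balance = 524.0 - 911.1 = -387.1
Trade balance (goods + services) = -639.5 + (-387.1) = -1026.6
Net primary income = 289.0
Net secondary income = -65.2
Current account = -1026.6 + 289.0 + (-65.2) = -802.8
Financial account = -(-802.8 + 127.6) = 675.2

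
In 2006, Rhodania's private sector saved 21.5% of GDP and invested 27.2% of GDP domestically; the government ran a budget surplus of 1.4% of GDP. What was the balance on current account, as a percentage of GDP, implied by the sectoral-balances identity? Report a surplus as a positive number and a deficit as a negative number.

-4.3

By the sectoral-balances identity, CA = (S_private - I) + (T - G).
Private balance = 21.5 - 27.2 = -5.7
Government balance (T - G) = 1.4
CA = -5.7 + 1.4 = -4.3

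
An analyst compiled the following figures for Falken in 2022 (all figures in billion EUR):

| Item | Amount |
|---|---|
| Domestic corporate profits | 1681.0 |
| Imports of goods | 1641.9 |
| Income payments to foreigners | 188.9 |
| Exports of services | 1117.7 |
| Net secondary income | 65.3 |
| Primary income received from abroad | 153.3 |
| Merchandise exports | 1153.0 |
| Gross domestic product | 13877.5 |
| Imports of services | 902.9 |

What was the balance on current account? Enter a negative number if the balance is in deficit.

Goods balance = 1153.0 - 1641.9 = -488.9
Services balance = 1117.7 - 902.9 = 214.8
Trade balance (goods + services) = -488.9 + 214.8 = -274.1
Net primary income = 153.3 - 188.9 = -35.6
Net secondary income = 65.3
Current account = -274.1 + (-35.6) + 65.3 = -244.4

-244.4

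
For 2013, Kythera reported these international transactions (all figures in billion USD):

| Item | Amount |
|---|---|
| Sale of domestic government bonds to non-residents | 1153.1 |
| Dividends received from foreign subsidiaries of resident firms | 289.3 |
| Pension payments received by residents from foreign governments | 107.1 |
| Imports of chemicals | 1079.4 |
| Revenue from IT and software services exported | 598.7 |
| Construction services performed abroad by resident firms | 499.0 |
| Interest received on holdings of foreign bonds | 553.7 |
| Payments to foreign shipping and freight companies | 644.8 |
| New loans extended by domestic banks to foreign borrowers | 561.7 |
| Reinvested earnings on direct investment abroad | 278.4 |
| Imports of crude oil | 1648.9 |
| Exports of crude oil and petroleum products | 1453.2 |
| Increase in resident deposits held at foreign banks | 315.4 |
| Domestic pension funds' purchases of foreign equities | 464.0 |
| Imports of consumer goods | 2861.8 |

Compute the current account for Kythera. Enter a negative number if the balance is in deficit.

-2455.5

Goods: -2861.8 + 1453.2 - 1648.9 - 1079.4 = -4136.9
Services: 598.7 + 499.0 - 644.8 = 452.9
Primary income: 289.3 + 278.4 + 553.7 = 1121.4
Secondary income: 107.1
Current account = (-4136.9) + 452.9 + 1121.4 + 107.1 = -2455.5
(Excluded from the current account — financial account: sale of domestic government bonds to non-residents 1153.1, new loans extended by domestic banks to foreign borrowers 561.7, increase in resident deposits held at foreign banks 315.4, domestic pension funds' purchases of foreign equities 464.0.)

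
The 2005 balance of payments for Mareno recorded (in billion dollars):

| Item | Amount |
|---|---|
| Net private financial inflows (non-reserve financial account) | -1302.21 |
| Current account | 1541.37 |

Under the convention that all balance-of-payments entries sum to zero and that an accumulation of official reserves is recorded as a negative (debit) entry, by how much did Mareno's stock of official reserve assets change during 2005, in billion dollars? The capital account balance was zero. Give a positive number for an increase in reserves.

Official reserve transactions balance = -(1541.37 + (-1302.21)) = -239.16
An accumulation of reserves is recorded as a debit (negative entry), so the change in the stock of reserves is the negative of that balance.
Change in official reserves = -(-239.16) = 239.16

239.16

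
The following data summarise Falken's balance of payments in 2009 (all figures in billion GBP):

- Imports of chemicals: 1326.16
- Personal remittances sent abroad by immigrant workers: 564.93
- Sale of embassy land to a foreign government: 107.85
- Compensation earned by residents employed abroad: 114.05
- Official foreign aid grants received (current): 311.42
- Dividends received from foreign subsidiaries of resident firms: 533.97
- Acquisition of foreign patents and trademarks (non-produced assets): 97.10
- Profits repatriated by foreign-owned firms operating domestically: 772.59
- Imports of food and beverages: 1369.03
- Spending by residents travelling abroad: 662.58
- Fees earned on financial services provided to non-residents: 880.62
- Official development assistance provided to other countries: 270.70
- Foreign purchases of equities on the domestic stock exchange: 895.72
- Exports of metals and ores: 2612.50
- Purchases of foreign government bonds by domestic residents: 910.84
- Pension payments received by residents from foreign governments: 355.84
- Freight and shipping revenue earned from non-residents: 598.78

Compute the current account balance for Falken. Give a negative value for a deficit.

Goods: 2612.50 - 1369.03 - 1326.16 = -82.69
Services: 880.62 - 662.58 + 598.78 = 816.82
Primary income: 114.05 - 772.59 + 533.97 = -124.57
Secondary income: -564.93 + 355.84 + 311.42 - 270.70 = -168.37
Current account = (-82.69) + 816.82 + (-124.57) + (-168.37) = 441.19
(Excluded from the current account — capital account: sale of embassy land to a foreign government 107.85, acquisition of foreign patents and trademarks (non-produced assets) 97.10; financial account: foreign purchases of equities on the domestic stock exchange 895.72, purchases of foreign government bonds by domestic residents 910.84.)

441.19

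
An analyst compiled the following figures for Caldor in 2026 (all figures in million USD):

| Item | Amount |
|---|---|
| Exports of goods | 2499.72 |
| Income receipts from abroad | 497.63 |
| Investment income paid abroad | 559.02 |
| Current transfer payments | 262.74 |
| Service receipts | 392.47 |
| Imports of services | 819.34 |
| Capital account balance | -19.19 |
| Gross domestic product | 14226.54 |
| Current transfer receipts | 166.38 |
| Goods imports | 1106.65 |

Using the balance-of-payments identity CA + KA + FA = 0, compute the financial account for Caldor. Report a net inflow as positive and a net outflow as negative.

-789.26

Goods balance = 2499.72 - 1106.65 = 1393.07
Services balance = 392.47 - 819.34 = -426.87
Trade balance (goods + services) = 1393.07 + (-426.87) = 966.20
Net primary income = 497.63 - 559.02 = -61.39
Net secondary income = 166.38 - 262.74 = -96.36
Current account = 966.20 + (-61.39) + (-96.36) = 808.45
Financial account = -(808.45 + (-19.19)) = -789.26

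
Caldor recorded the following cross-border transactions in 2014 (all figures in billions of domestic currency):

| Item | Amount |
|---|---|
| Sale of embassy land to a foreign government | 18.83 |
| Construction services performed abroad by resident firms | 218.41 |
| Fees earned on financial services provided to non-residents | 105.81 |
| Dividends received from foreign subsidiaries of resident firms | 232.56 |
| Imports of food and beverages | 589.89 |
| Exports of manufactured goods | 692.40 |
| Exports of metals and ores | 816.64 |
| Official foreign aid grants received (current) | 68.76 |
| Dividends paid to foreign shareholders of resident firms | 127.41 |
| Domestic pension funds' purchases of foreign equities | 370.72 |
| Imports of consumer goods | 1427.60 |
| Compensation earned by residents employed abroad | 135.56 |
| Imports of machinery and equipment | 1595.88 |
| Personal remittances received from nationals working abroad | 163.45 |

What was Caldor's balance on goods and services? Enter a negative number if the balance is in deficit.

Goods: 816.64 - 1427.60 + 692.40 - 1595.88 - 589.89 = -2104.33
Services: 218.41 + 105.81 = 324.22
Trade balance = -2104.33 + 324.22 = -1780.11
(Excluded from the trade balance — capital account: sale of embassy land to a foreign government 18.83; primary income: dividends received from foreign subsidiaries of resident firms 232.56, dividends paid to foreign shareholders of resident firms 127.41, compensation earned by residents employed abroad 135.56; secondary income: official foreign aid grants received (current) 68.76, personal remittances received from nationals working abroad 163.45; financial account: domestic pension funds' purchases of foreign equities 370.72.)

-1780.11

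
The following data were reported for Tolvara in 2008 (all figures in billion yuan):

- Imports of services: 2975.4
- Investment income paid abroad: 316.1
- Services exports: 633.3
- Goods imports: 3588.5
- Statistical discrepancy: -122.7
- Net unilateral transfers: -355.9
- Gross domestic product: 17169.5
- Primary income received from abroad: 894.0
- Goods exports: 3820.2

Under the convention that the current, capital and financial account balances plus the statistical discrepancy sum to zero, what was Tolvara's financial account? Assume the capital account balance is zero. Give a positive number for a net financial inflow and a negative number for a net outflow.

2011.1

Goods balance = 3820.2 - 3588.5 = 231.7
Services balance = 633.3 - 2975.4 = -2342.1
Trade balance (goods + services) = 231.7 + (-2342.1) = -2110.4
Net primary income = 894.0 - 316.1 = 577.9
Net secondary income = -355.9
Current account = -2110.4 + 577.9 + (-355.9) = -1888.4
Financial account = -(-1888.4 + (-122.7)) = 2011.1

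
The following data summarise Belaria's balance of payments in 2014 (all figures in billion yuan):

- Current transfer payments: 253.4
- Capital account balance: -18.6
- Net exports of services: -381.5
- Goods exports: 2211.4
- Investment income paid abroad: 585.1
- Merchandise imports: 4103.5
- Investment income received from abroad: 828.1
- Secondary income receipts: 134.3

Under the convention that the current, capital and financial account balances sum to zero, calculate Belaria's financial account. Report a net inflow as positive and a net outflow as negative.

Goods balance = 2211.4 - 4103.5 = -1892.1
Services balance = -381.5
Trade balance (goods + services) = -1892.1 + (-381.5) = -2273.6
Net primary income = 828.1 - 585.1 = 243.0
Net secondary income = 134.3 - 253.4 = -119.1
Current account = -2273.6 + 243.0 + (-119.1) = -2149.7
Financial account = -(-2149.7 + (-18.6)) = 2168.3

2168.3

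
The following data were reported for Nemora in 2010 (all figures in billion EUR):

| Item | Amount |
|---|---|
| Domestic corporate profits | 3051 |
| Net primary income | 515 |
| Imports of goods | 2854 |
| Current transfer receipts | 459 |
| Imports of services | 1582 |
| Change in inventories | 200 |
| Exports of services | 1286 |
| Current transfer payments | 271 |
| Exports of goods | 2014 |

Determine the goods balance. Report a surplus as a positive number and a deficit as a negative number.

-840

Goods balance = 2014 - 2854 = -840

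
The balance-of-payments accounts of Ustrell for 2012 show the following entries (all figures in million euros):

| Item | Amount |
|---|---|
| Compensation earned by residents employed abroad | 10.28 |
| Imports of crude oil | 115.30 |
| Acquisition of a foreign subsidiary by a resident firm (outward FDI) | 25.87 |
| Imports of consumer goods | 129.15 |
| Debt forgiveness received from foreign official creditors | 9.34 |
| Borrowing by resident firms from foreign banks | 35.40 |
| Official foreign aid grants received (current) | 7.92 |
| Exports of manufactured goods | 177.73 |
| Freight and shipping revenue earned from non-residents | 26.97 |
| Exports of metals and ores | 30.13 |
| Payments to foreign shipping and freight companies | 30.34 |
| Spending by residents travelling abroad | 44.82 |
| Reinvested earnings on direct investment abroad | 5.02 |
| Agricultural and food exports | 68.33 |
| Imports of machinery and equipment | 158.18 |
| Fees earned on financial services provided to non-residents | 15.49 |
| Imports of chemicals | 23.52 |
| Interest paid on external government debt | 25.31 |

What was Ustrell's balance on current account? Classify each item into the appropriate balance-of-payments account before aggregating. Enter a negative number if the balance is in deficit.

-184.75

Goods: 68.33 - 129.15 + 177.73 + 30.13 - 23.52 - 115.30 - 158.18 = -149.96
Services: -44.82 - 30.34 + 26.97 + 15.49 = -32.70
Primary income: 10.28 + 5.02 - 25.31 = -10.01
Secondary income: 7.92
Current account = (-149.96) + (-32.70) + (-10.01) + 7.92 = -184.75
(Excluded from the current account — financial account: acquisition of a foreign subsidiary by a resident firm (outward FDI) 25.87, borrowing by resident firms from foreign banks 35.40; capital account: debt forgiveness received from foreign official creditors 9.34.)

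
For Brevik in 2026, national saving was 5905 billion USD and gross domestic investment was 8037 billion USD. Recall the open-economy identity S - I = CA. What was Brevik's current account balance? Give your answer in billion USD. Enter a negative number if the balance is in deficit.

-2132

CA = S - I = 5905 - 8037 = -2132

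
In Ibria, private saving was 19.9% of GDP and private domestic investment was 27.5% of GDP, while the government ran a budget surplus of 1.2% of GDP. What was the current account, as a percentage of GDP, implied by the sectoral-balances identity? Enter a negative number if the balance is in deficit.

By the sectoral-balances identity, CA = (S_private - I) + (T - G).
Private balance = 19.9 - 27.5 = -7.6
Government balance (T - G) = 1.2
CA = -7.6 + 1.2 = -6.4

-6.4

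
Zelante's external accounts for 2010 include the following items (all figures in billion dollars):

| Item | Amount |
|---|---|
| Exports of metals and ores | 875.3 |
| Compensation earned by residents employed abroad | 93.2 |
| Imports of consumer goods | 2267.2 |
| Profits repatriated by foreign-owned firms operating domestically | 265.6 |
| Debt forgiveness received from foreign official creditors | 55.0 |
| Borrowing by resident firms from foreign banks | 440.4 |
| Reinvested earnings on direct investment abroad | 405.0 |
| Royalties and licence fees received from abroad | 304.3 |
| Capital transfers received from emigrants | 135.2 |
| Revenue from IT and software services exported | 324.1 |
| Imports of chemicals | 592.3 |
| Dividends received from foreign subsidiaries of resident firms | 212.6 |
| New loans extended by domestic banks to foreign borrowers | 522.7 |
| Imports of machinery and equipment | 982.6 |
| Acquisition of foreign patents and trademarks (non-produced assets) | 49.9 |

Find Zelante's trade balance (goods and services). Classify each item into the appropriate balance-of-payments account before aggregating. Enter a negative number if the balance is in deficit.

Goods: -2267.2 - 982.6 - 592.3 + 875.3 = -2966.8
Services: 324.1 + 304.3 = 628.4
Trade balance = -2966.8 + 628.4 = -2338.4
(Excluded from the trade balance — primary income: compensation earned by residents employed abroad 93.2, profits repatriated by foreign-owned firms operating domestically 265.6, reinvested earnings on direct investment abroad 405.0, dividends received from foreign subsidiaries of resident firms 212.6; capital account: debt forgiveness received from foreign official creditors 55.0, capital transfers received from emigrants 135.2, acquisition of foreign patents and trademarks (non-produced assets) 49.9; financial account: borrowing by resident firms from foreign banks 440.4, new loans extended by domestic banks to foreign borrowers 522.7.)

-2338.4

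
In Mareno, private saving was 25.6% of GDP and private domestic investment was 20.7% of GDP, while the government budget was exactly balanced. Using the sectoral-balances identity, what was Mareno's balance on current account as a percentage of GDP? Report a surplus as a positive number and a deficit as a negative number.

4.9

By the sectoral-balances identity, CA = (S_private - I) + (T - G).
Private balance = 25.6 - 20.7 = 4.9
Government balance (T - G) = 0
CA = 4.9 + 0.0 = 4.9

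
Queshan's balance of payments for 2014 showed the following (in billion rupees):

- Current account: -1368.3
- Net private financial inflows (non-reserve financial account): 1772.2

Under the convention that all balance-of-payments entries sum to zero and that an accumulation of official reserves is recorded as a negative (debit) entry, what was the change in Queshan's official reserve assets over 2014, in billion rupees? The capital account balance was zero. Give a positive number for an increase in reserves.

403.9

Official reserve transactions balance = -((-1368.3) + 1772.2) = -403.9
An accumulation of reserves is recorded as a debit (negative entry), so the change in the stock of reserves is the negative of that balance.
Change in official reserves = -(-403.9) = 403.9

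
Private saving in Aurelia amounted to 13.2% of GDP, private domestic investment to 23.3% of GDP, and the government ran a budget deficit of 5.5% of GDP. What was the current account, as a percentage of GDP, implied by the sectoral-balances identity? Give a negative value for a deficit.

By the sectoral-balances identity, CA = (S_private - I) + (T - G).
Private balance = 13.2 - 23.3 = -10.1
Government balance (T - G) = -5.5
CA = -10.1 + (-5.5) = -15.6

-15.6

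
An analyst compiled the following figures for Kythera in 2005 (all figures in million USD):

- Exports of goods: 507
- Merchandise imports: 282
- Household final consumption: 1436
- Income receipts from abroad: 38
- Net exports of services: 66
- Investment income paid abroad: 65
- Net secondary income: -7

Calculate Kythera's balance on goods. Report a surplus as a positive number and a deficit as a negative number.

Goods balance = 507 - 282 = 225

225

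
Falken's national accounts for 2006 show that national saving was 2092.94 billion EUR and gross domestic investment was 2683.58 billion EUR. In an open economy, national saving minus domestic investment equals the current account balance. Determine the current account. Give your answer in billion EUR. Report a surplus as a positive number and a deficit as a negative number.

-590.64

CA = S - I = 2092.94 - 2683.58 = -590.64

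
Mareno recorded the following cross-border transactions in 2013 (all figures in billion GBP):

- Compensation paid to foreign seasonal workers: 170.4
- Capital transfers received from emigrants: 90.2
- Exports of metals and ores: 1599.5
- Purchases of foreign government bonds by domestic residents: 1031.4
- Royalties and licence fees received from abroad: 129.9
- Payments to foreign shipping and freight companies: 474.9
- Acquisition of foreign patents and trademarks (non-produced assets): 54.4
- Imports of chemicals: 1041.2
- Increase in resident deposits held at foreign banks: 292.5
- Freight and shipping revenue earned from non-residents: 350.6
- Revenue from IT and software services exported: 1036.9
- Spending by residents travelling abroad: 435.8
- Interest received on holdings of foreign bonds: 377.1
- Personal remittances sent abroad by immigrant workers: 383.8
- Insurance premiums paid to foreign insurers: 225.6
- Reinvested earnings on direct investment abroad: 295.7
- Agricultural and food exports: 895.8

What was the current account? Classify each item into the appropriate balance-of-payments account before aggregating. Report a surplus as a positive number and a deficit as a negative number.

1953.8

Goods: 1599.5 + 895.8 - 1041.2 = 1454.1
Services: 350.6 + 129.9 - 225.6 + 1036.9 - 474.9 - 435.8 = 381.1
Primary income: 295.7 - 170.4 + 377.1 = 502.4
Secondary income: -383.8
Current account = 1454.1 + 381.1 + 502.4 + (-383.8) = 1953.8
(Excluded from the current account — capital account: capital transfers received from emigrants 90.2, acquisition of foreign patents and trademarks (non-produced assets) 54.4; financial account: purchases of foreign government bonds by domestic residents 1031.4, increase in resident deposits held at foreign banks 292.5.)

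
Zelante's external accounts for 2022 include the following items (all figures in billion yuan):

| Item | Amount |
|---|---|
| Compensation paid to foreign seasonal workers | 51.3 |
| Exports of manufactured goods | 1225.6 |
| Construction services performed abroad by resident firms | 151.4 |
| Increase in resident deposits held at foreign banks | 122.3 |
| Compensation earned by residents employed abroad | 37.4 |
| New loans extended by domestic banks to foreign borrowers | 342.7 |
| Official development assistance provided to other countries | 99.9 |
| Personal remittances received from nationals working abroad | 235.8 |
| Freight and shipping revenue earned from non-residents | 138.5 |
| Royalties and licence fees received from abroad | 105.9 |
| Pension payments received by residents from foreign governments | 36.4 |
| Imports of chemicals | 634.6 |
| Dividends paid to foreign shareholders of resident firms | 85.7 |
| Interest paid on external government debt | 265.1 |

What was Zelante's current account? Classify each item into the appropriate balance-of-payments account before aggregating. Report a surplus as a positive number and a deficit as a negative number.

794.4

Goods: 1225.6 - 634.6 = 591.0
Services: 105.9 + 151.4 + 138.5 = 395.8
Primary income: -265.1 - 51.3 - 85.7 + 37.4 = -364.7
Secondary income: 36.4 - 99.9 + 235.8 = 172.3
Current account = 591.0 + 395.8 + (-364.7) + 172.3 = 794.4
(Excluded from the current account — financial account: increase in resident deposits held at foreign banks 122.3, new loans extended by domestic banks to foreign borrowers 342.7.)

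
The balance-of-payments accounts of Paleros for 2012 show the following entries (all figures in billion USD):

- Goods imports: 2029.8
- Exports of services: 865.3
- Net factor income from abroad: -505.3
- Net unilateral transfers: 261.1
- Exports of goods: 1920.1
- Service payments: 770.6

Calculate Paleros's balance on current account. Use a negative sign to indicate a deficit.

-259.2

Goods balance = 1920.1 - 2029.8 = -109.7
Services balance = 865.3 - 770.6 = 94.7
Trade balance (goods + services) = -109.7 + 94.7 = -15.0
Net primary income = -505.3
Net secondary income = 261.1
Current account = -15.0 + (-505.3) + 261.1 = -259.2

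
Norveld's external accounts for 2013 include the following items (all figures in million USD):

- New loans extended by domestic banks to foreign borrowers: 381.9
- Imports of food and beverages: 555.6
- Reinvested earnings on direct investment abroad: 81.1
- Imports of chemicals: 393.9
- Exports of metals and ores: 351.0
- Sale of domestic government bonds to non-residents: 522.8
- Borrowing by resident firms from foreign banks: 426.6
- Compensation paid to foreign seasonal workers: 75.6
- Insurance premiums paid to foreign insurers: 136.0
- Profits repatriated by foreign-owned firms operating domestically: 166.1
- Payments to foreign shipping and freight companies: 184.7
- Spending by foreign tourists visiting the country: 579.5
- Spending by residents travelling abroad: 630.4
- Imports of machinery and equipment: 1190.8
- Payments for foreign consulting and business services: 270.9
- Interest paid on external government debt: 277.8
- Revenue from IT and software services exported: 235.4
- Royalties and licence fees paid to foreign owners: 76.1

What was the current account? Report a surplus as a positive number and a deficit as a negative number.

-2710.9

Goods: -393.9 - 555.6 - 1190.8 + 351.0 = -1789.3
Services: -184.7 + 235.4 - 630.4 - 270.9 - 136.0 + 579.5 - 76.1 = -483.2
Primary income: -166.1 - 277.8 + 81.1 - 75.6 = -438.4
Current account = (-1789.3) + (-483.2) + (-438.4) = -2710.9
(Excluded from the current account — financial account: new loans extended by domestic banks to foreign borrowers 381.9, sale of domestic government bonds to non-residents 522.8, borrowing by resident firms from foreign banks 426.6.)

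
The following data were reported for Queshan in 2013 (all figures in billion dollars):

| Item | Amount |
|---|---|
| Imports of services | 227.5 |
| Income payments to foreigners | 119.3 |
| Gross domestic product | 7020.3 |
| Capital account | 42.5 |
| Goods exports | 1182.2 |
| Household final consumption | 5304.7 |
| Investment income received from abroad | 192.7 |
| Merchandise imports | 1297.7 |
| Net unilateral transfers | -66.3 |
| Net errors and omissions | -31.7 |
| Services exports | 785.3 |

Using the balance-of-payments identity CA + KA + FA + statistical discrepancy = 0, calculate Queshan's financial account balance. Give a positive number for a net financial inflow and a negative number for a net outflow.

-460.2

Goods balance = 1182.2 - 1297.7 = -115.5
Services balance = 785.3 - 227.5 = 557.8
Trade balance (goods + services) = -115.5 + 557.8 = 442.3
Net primary income = 192.7 - 119.3 = 73.4
Net secondary income = -66.3
Current account = 442.3 + 73.4 + (-66.3) = 449.4
Financial account = -(449.4 + 42.5 + (-31.7)) = -460.2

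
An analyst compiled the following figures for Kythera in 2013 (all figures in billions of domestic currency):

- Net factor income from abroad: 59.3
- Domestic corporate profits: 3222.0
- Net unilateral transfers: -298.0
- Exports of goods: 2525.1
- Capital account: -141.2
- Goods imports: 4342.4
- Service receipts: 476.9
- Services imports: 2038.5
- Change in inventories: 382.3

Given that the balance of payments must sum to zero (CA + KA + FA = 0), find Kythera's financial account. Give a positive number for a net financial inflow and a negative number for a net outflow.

Goods balance = 2525.1 - 4342.4 = -1817.3
Services balance = 476.9 - 2038.5 = -1561.6
Trade balance (goods + services) = -1817.3 + (-1561.6) = -3378.9
Net primary income = 59.3
Net secondary income = -298.0
Current account = -3378.9 + 59.3 + (-298.0) = -3617.6
Financial account = -(-3617.6 + (-141.2)) = 3758.8

3758.8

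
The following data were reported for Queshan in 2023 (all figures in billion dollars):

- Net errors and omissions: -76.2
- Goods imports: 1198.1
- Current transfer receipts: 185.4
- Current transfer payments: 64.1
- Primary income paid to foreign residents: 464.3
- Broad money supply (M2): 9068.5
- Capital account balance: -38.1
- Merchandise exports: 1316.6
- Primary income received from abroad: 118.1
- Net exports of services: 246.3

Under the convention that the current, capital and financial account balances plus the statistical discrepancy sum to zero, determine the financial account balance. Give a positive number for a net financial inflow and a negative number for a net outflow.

-25.6

Goods balance = 1316.6 - 1198.1 = 118.5
Services balance = 246.3
Trade balance (goods + services) = 118.5 + 246.3 = 364.8
Net primary income = 118.1 - 464.3 = -346.2
Net secondary income = 185.4 - 64.1 = 121.3
Current account = 364.8 + (-346.2) + 121.3 = 139.9
Financial account = -(139.9 + (-38.1) + (-76.2)) = -25.6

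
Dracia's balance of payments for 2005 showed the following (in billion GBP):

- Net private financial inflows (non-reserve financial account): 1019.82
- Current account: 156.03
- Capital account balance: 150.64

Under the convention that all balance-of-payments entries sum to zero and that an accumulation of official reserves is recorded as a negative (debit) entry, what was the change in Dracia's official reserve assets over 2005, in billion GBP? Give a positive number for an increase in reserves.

Official reserve transactions balance = -(156.03 + 150.64 + 1019.82) = -1326.49
An accumulation of reserves is recorded as a debit (negative entry), so the change in the stock of reserves is the negative of that balance.
Change in official reserves = -(-1326.49) = 1326.49

1326.49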